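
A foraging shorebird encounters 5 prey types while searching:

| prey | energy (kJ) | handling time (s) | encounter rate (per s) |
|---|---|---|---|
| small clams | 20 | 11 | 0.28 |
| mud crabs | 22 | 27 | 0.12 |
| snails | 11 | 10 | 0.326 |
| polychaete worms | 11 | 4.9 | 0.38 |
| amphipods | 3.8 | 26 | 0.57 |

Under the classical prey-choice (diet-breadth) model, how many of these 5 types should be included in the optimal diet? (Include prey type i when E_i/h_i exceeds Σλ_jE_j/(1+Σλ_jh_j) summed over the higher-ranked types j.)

Rank by E/h (kJ/s): polychaete worms 2.24, small clams 1.82, snails 1.1, mud crabs 0.815, amphipods 0.146. Include each in turn until the next type's E/h falls below the running intake rate.
Rate on top 1: 1.461. small clams: 1.82 > 1.461 → include.
Rate on top 2: 1.646. snails: 1.1 < 1.646 → exclude; stop.
Optimal diet: polychaete worms, small clams — 2 of 5 types.

2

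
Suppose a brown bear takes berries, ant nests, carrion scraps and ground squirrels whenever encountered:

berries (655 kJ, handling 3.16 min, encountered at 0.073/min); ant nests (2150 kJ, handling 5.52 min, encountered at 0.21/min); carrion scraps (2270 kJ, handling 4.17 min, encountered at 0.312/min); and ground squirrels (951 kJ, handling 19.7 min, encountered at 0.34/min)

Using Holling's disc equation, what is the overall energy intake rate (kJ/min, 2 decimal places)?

R = Σλ_iE_i / (1 + Σλ_ih_i)
Numerator: 0.073×655 + 0.21×2150 + 0.312×2270 + 0.34×951 = 1531
Denominator: 1 + 0.073×3.16 + 0.21×5.52 + 0.312×4.17 + 0.34×19.7 = 10.39
R = 1531/10.39 = 147.4 kJ/min

147.36 kJ/min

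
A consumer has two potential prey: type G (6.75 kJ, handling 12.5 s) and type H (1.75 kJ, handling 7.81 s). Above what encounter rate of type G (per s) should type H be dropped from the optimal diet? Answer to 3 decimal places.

Drop type H once their profitability E₂/h₂ falls below the rate achievable on type G alone: E₂/h₂ = λE₁/(1 + λh₁).
Solve for λ: λE₁h₂ = E₂(1 + λh₁) → λ(E₁h₂ − E₂h₁) = E₂ → λ = E₂/(E₁h₂ − E₂h₁).
λ = 1.75/(6.75×7.81 − 1.75×12.5) = 1.75/30.84 = 0.05674 per s.

0.057 per s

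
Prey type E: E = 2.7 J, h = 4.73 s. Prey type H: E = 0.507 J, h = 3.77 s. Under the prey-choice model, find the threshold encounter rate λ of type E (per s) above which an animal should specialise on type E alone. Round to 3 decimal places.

0.065 per s

Drop type H once their profitability E₂/h₂ falls below the rate achievable on type E alone: E₂/h₂ = λE₁/(1 + λh₁).
Solve for λ: λE₁h₂ = E₂(1 + λh₁) → λ(E₁h₂ − E₂h₁) = E₂ → λ = E₂/(E₁h₂ − E₂h₁).
λ = 0.507/(2.7×3.77 − 0.507×4.73) = 0.507/7.781 = 0.06516 per s.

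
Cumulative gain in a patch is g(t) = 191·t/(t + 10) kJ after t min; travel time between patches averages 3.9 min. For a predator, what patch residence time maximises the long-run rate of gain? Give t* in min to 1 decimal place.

Optimal t* satisfies g'(t*) = g(t*)/(T + t*).
g'(t) = 191·10/(t + 10)². Setting 191·10/(t+10)² = 191t/[(t+10)(3.9+t)] gives 10(3.9+t) = t(t+10), so t² = 10×3.9 = 39.
t* = √39 = 6.245 min.

6.2 min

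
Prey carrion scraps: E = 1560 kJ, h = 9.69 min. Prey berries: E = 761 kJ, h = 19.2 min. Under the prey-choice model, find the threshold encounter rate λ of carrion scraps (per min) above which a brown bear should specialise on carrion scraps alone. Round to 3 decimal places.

0.034 per min

Drop berries once their profitability E₂/h₂ falls below the rate achievable on carrion scraps alone: E₂/h₂ = λE₁/(1 + λh₁).
Solve for λ: λE₁h₂ = E₂(1 + λh₁) → λ(E₁h₂ − E₂h₁) = E₂ → λ = E₂/(E₁h₂ − E₂h₁).
λ = 761/(1560×19.2 − 761×9.69) = 761/2.258e+04 = 0.03371 per min.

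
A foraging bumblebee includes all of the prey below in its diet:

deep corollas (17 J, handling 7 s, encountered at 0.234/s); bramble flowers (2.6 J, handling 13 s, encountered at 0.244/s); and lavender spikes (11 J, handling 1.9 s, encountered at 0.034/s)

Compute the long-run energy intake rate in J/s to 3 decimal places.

Energy encountered per unit search time: 0.234×17 + 0.244×2.6 + 0.034×11 = 4.986 J/s.
Handling time per unit search time: 0.234×7 + 0.244×13 + 0.034×1.9 = 4.875.
Rate = 4.986/(1 + 4.875) = 0.8488 J/s.

0.849 J/s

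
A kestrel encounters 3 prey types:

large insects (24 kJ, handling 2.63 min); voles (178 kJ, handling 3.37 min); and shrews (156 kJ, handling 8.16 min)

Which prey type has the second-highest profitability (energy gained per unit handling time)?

Profitability E/h (kJ/min): large insects = 24/2.63 = 9.13, voles = 178/3.37 = 52.8, shrews = 156/8.16 = 19.1.
Ranked: voles > shrews > large insects.

shrews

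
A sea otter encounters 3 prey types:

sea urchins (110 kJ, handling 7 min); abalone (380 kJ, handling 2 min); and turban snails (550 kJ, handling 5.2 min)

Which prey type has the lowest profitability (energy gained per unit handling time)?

sea urchins

In descending order of E/h:
abalone: 380/2 = 190 kJ/min
turban snails: 550/5.2 = 106 kJ/min
sea urchins: 110/7 = 15.7 kJ/min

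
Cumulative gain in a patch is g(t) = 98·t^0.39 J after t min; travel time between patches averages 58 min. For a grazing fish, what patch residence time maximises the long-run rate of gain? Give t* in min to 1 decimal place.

Maximise g(t)/(T+t): set derivative to zero → g'(t)(T+t) = g(t).
g'(t) = 0.39·98·t^-0.61. Setting 0.39·98·t^-0.61 = 98·t^0.39/(58+t) gives 0.39(58+t) = t, so 0.61·t = 0.39×58.
t* = 0.39×58/0.61 = 37.08 min.

37.1 min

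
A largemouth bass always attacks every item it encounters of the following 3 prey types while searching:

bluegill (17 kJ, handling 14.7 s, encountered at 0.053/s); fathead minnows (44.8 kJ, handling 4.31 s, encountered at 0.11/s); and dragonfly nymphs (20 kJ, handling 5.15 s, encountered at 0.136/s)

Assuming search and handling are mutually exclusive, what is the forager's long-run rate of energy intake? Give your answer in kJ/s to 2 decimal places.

2.89 kJ/s

Energy encountered per unit search time: 0.053×17 + 0.11×44.8 + 0.136×20 = 8.549 kJ/s.
Handling time per unit search time: 0.053×14.7 + 0.11×4.31 + 0.136×5.15 = 1.954.
Rate = 8.549/(1 + 1.954) = 2.894 kJ/s.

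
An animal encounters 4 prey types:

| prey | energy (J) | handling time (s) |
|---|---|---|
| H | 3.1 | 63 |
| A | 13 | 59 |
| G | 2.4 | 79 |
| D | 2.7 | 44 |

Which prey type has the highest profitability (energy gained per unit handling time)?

A

In descending order of E/h:
A: 13/59 = 0.22 J/s
D: 2.7/44 = 0.0614 J/s
H: 3.1/63 = 0.0492 J/s
G: 2.4/79 = 0.0304 J/s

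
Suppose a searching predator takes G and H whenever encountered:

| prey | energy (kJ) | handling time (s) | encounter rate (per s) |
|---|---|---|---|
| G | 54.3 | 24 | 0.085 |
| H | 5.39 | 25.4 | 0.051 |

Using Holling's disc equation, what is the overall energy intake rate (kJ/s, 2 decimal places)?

1.13 kJ/s

R = Σλ_iE_i / (1 + Σλ_ih_i)
Numerator: 0.085×54.3 + 0.051×5.39 = 4.89
Denominator: 1 + 0.085×24 + 0.051×25.4 = 4.335
R = 4.89/4.335 = 1.128 kJ/s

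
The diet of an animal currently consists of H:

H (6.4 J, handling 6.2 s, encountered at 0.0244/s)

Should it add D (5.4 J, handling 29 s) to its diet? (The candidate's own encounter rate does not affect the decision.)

Intake rate on the current diet: R = (0.0244×6.4) / (1 + 0.0244×6.2) = 0.1562/1.151 = 0.1356 J/s.
Profitability of D: 5.4/29 = 0.1862 J/s.
Since 0.1862 > R, including D increases the long-run rate.

Yes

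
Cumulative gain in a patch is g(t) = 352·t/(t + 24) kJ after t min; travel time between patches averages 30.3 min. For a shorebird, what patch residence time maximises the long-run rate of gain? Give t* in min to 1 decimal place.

27.0 min

Optimal t* satisfies g'(t*) = g(t*)/(T + t*).
g'(t) = 352·24/(t + 24)². Setting 352·24/(t+24)² = 352t/[(t+24)(30.3+t)] gives 24(30.3+t) = t(t+24), so t² = 24×30.3 = 727.2.
t* = √727.2 = 26.97 min.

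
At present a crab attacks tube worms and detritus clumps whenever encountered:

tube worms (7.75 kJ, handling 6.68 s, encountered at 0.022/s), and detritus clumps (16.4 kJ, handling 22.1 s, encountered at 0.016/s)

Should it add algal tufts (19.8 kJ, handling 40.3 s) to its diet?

Yes

Intake rate on the current diet: R = (0.022×7.75 + 0.016×16.4) / (1 + 0.022×6.68 + 0.016×22.1) = 0.4329/1.501 = 0.2885 kJ/s.
Profitability of algal tufts: 19.8/40.3 = 0.4913 kJ/s.
0.4913 > 0.2885, so adding algal tufts raises the average — include it.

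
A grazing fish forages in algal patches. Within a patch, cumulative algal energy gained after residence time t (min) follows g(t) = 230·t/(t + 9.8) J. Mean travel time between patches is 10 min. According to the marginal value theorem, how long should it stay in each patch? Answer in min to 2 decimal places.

By the marginal value theorem, leave when the instantaneous gain rate g'(t) equals the habitat-wide average g(t)/(T + t).
g'(t) = 230·9.8/(t + 9.8)². Setting 230·9.8/(t+9.8)² = 230t/[(t+9.8)(10+t)] gives 9.8(10+t) = t(t+9.8), so t² = 9.8×10 = 98.
t* = √98 = 9.899 min.

9.90 min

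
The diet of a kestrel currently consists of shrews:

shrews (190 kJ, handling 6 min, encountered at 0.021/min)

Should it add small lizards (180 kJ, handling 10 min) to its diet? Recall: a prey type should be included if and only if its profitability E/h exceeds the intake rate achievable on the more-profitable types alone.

Yes

Current rate: (0.021×190)/(1 + 0.021×6) = 3.544 kJ/min.
Profitability of small lizards: 180/10 = 18 kJ/min.
18 > 3.544, so adding small lizards raises the average — include it.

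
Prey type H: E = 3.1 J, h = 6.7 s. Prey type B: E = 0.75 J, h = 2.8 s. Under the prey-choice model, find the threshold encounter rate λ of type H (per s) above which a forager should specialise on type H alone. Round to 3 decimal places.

At the threshold, the rate on type H alone equals the profitability of type B: λ·3.1/(1 + λ·6.7) = 0.75/2.8 = 0.2679.
Rearranging, λ(3.1 − 0.2679×6.7) = 0.2679, so λ = 0.2679/1.305 = 0.2052 per s.

0.205 per s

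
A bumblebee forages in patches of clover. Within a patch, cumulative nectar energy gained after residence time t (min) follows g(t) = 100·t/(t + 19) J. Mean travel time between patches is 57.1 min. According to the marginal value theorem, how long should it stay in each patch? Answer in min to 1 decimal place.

Maximise g(t)/(T+t): set derivative to zero → g'(t)(T+t) = g(t).
g'(t) = 100·19/(t + 19)². Setting 100·19/(t+19)² = 100t/[(t+19)(57.1+t)] gives 19(57.1+t) = t(t+19), so t² = 19×57.1 = 1085.
t* = √1085 = 32.94 min.

32.9 min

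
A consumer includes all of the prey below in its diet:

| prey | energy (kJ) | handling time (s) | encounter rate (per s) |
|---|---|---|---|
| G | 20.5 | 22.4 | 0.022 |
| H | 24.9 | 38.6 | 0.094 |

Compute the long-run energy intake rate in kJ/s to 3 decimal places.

R = Σλ_iE_i / (1 + Σλ_ih_i)
Numerator: 0.022×20.5 + 0.094×24.9 = 2.792
Denominator: 1 + 0.022×22.4 + 0.094×38.6 = 5.121
R = 2.792/5.121 = 0.5451 kJ/s

0.545 kJ/s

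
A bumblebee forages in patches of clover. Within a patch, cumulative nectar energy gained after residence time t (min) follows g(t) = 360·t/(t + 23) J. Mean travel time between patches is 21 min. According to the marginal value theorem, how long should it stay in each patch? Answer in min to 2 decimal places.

Optimal t* satisfies g'(t*) = g(t*)/(T + t*).
g'(t) = 360·23/(t + 23)². Setting 360·23/(t+23)² = 360t/[(t+23)(21+t)] gives 23(21+t) = t(t+23), so t² = 23×21 = 483.
t* = √483 = 21.98 min.

21.98 min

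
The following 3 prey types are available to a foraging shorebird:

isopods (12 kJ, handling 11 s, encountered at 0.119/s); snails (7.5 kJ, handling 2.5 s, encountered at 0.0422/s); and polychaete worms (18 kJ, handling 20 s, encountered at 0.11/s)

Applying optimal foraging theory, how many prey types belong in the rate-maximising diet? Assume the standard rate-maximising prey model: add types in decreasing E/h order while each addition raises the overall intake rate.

E/h in descending order: snails 3, isopods 1.09, polychaete worms 0.9 kJ/s. The optimal diet is the largest prefix of this list for which every included type satisfies E_i/h_i > R on the types above it.
Rate on top 1: 0.2863. isopods: 1.09 > 0.2863 → include.
Rate on top 2: 0.7225. polychaete worms: 0.9 > 0.7225 → include.
Optimal diet: snails, isopods, polychaete worms — 3 of 3 types.

3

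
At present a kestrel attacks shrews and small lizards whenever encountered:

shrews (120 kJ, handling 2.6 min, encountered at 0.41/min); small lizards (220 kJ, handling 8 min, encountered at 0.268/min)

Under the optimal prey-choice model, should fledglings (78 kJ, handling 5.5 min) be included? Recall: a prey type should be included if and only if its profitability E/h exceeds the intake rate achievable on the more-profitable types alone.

No

On shrews and small lizards alone, R = ΣλE/(1+Σλh) = 108.2/4.21 = 25.69 kJ/min.
fledglings: E/h = 78/5.5 = 14.18 kJ/min.
14.18 < 25.69, so adding fledglings would lower the average — exclude it.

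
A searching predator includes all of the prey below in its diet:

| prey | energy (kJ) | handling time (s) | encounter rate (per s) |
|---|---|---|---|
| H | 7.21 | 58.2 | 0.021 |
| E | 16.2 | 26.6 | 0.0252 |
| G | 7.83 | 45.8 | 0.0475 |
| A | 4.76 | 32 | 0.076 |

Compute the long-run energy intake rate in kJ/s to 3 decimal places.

0.172 kJ/s

R = Σλ_iE_i / (1 + Σλ_ih_i)
Numerator: 0.021×7.21 + 0.0252×16.2 + 0.0475×7.83 + 0.076×4.76 = 1.293
Denominator: 1 + 0.021×58.2 + 0.0252×26.6 + 0.0475×45.8 + 0.076×32 = 7.5
R = 1.293/7.5 = 0.1724 kJ/s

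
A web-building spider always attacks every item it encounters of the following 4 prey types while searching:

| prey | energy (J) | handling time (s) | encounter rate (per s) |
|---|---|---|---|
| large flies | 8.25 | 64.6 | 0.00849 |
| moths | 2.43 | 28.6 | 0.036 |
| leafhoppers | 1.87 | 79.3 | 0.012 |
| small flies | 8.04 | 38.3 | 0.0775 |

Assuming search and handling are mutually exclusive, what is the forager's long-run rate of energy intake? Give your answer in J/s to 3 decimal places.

R = Σλ_iE_i / (1 + Σλ_ih_i)
Numerator: 0.00849×8.25 + 0.036×2.43 + 0.012×1.87 + 0.0775×8.04 = 0.8031
Denominator: 1 + 0.00849×64.6 + 0.036×28.6 + 0.012×79.3 + 0.0775×38.3 = 6.498
R = 0.8031/6.498 = 0.1236 J/s

0.124 J/s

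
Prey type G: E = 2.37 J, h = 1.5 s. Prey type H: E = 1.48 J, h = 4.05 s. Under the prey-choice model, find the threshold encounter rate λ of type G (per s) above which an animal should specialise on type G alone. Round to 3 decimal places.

0.201 per s

The zero-one rule: include type H iff E₂/h₂ > λE₁/(1+λh₁). Equality gives the switch point.
λE₁h₂ = E₂ + λE₂h₁ ⇒ λ = E₂/(E₁h₂ − E₂h₁) = 1.48/(9.598 − 2.22) = 0.2006 per s.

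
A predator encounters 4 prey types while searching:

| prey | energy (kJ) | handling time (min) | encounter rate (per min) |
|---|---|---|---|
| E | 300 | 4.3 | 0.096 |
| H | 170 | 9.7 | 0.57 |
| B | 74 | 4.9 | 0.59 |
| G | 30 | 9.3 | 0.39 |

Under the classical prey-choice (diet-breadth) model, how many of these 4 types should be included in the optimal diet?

Profitabilities (E/h, kJ/min): E 69.8, H 17.5, B 15.1, G 3.23. Add prey in this order while the next type's profitability exceeds the intake rate on those already taken.
Rate on top 1: 20.39. H: 17.5 < 20.39 → exclude; stop.
Optimal diet: E — 1 of 4 types.

1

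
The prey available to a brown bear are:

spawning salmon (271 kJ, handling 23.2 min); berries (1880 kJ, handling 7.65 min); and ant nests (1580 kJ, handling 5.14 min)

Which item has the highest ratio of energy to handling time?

ant nests

In descending order of E/h:
ant nests: 1580/5.14 = 307 kJ/min
berries: 1880/7.65 = 246 kJ/min
spawning salmon: 271/23.2 = 11.7 kJ/min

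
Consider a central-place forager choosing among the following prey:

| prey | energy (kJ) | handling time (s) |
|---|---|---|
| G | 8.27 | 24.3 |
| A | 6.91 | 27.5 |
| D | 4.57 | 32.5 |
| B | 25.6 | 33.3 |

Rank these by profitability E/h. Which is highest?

Profitability E/h (kJ/s): G = 8.27/24.3 = 0.34, A = 6.91/27.5 = 0.251, D = 4.57/32.5 = 0.141, B = 25.6/33.3 = 0.769.
Ranked: B > G > A > D.

B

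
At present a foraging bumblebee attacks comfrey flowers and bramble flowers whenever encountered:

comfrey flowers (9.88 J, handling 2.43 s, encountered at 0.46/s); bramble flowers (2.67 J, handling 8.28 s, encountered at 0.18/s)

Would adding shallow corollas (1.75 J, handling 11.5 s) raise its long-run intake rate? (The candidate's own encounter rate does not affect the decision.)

On comfrey flowers and bramble flowers alone, R = ΣλE/(1+Σλh) = 5.025/3.608 = 1.393 J/s.
Profitability of shallow corollas: 1.75/11.5 = 0.1522 J/s.
0.1522 < 1.393, so adding shallow corollas would lower the average — exclude it.

No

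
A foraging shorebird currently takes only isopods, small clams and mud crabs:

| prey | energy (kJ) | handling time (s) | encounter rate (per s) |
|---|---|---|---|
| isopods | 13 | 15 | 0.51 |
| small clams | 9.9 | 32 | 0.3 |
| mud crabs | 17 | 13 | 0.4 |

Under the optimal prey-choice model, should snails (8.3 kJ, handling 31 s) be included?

Current rate: (0.51×13 + 0.3×9.9 + 0.4×17)/(1 + 0.51×15 + 0.3×32 + 0.4×13) = 0.6994 kJ/s.
Profitability of snails: 8.3/31 = 0.2677 kJ/s.
Since 0.2677 < R, time spent handling snails is better spent searching.

No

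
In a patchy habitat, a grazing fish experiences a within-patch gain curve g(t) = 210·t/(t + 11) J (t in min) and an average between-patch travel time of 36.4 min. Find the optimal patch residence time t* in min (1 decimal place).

20.0 min

Optimal t* satisfies g'(t*) = g(t*)/(T + t*).
g'(t) = 210·11/(t + 11)². Setting 210·11/(t+11)² = 210t/[(t+11)(36.4+t)] gives 11(36.4+t) = t(t+11), so t² = 11×36.4 = 400.4.
t* = √400.4 = 20.01 min.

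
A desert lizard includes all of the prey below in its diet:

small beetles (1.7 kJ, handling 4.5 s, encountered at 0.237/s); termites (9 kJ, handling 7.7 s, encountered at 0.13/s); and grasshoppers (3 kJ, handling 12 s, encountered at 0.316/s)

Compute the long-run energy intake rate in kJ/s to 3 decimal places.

0.368 kJ/s

R = Σλ_iE_i / (1 + Σλ_ih_i)
Numerator: 0.237×1.7 + 0.13×9 + 0.316×3 = 2.521
Denominator: 1 + 0.237×4.5 + 0.13×7.7 + 0.316×12 = 6.859
R = 2.521/6.859 = 0.3675 kJ/s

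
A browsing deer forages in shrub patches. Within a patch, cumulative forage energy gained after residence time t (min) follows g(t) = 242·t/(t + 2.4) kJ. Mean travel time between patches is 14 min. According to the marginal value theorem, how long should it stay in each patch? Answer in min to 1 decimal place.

Maximise g(t)/(T+t): set derivative to zero → g'(t)(T+t) = g(t).
g'(t) = 242·2.4/(t + 2.4)². Setting 242·2.4/(t+2.4)² = 242t/[(t+2.4)(14+t)] gives 2.4(14+t) = t(t+2.4), so t² = 2.4×14 = 33.6.
t* = √33.6 = 5.797 min.

5.8 min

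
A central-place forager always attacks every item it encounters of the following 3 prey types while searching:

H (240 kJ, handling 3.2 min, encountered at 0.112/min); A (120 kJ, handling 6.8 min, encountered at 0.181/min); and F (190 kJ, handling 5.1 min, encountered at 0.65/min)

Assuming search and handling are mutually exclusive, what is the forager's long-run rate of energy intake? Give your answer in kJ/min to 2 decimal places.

R = (0.112×240 + 0.181×120 + 0.65×190) / (1 + 0.112×3.2 + 0.181×6.8 + 0.65×5.1) = 172.1/5.904 = 29.15 kJ/min.

29.15 kJ/min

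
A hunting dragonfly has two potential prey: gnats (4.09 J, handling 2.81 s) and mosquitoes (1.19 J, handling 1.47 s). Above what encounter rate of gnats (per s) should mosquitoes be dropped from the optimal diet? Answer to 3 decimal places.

The zero-one rule: include mosquitoes iff E₂/h₂ > λE₁/(1+λh₁). Equality gives the switch point.
λE₁h₂ = E₂ + λE₂h₁ ⇒ λ = E₂/(E₁h₂ − E₂h₁) = 1.19/(6.012 − 3.344) = 0.446 per s.

0.446 per s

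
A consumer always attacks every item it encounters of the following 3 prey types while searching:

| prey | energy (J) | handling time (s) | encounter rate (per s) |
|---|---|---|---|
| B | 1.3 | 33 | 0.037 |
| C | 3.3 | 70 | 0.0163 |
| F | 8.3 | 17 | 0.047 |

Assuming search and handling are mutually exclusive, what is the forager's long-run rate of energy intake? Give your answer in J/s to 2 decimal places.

0.12 J/s

Energy encountered per unit search time: 0.037×1.3 + 0.0163×3.3 + 0.047×8.3 = 0.492 J/s.
Handling time per unit search time: 0.037×33 + 0.0163×70 + 0.047×17 = 3.161.
Rate = 0.492/(1 + 3.161) = 0.1182 J/s.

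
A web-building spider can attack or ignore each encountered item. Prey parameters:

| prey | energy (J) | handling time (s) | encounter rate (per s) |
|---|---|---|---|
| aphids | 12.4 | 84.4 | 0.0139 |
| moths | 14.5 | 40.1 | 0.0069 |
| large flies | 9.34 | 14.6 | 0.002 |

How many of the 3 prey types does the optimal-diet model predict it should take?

3

E/h in descending order: large flies 0.64, moths 0.362, aphids 0.147 J/s. The optimal diet is the largest prefix of this list for which every included type satisfies E_i/h_i > R on the types above it.
Rate on top 1: 0.01815. moths: 0.362 > 0.01815 → include.
Rate on top 2: 0.09092. aphids: 0.147 > 0.09092 → include.
Optimal diet: large flies, moths, aphids — 3 of 3 types.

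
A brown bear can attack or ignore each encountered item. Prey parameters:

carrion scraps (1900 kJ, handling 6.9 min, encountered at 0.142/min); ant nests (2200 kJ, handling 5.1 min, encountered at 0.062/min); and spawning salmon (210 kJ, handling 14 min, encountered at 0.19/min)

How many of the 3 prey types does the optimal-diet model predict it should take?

2

Profitabilities (E/h, kJ/min): ant nests 431, carrion scraps 275, spawning salmon 15. Add prey in this order while the next type's profitability exceeds the intake rate on those already taken.
Rate on top 1: 103.6. carrion scraps: 275 > 103.6 → include.
Rate on top 2: 176.9. spawning salmon: 15 < 176.9 → exclude; stop.
Optimal diet: ant nests, carrion scraps — 2 of 3 types.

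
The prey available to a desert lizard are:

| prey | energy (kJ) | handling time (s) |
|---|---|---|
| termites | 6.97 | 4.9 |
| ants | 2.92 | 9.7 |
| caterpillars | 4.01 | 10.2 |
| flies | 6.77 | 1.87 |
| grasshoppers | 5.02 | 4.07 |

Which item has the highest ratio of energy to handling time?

flies

In descending order of E/h:
flies: 6.77/1.87 = 3.62 kJ/s
termites: 6.97/4.9 = 1.42 kJ/s
grasshoppers: 5.02/4.07 = 1.23 kJ/s
caterpillars: 4.01/10.2 = 0.393 kJ/s
ants: 2.92/9.7 = 0.301 kJ/s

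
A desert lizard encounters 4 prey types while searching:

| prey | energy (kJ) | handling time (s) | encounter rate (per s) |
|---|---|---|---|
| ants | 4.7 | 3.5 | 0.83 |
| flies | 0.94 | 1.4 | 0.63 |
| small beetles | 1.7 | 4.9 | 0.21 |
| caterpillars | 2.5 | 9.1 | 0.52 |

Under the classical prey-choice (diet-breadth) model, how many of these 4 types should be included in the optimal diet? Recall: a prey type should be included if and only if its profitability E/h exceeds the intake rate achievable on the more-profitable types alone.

E/h in descending order: ants 1.34, flies 0.671, small beetles 0.347, caterpillars 0.275 kJ/s. The optimal diet is the largest prefix of this list for which every included type satisfies E_i/h_i > R on the types above it.
Rate on top 1: 0.999. flies: 0.671 < 0.999 → exclude; stop.
Optimal diet: ants — 1 of 4 types.

1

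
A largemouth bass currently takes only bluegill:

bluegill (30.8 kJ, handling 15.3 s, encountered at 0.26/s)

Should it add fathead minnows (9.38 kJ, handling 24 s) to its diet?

No

Current rate: (0.26×30.8)/(1 + 0.26×15.3) = 1.609 kJ/s.
fathead minnows: E/h = 9.38/24 = 0.3908 kJ/s.
0.3908 < 1.609, so adding fathead minnows would lower the average — exclude it.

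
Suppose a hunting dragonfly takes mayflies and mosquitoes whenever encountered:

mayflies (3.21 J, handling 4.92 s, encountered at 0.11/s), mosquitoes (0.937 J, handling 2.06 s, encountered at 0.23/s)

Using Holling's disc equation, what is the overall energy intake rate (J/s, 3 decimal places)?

Energy encountered per unit search time: 0.11×3.21 + 0.23×0.937 = 0.5686 J/s.
Handling time per unit search time: 0.11×4.92 + 0.23×2.06 = 1.015.
Rate = 0.5686/(1 + 1.015) = 0.2822 J/s.

0.282 J/s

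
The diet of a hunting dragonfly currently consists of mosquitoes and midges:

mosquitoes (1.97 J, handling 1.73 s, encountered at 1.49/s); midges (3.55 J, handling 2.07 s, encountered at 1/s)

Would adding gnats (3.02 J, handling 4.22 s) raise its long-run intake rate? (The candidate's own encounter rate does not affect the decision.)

No

Current rate: (1.49×1.97 + 1×3.55)/(1 + 1.49×1.73 + 1×2.07) = 1.148 J/s.
Profitability of gnats: 3.02/4.22 = 0.7156 J/s.
Since 0.7156 < R, time spent handling gnats is better spent searching.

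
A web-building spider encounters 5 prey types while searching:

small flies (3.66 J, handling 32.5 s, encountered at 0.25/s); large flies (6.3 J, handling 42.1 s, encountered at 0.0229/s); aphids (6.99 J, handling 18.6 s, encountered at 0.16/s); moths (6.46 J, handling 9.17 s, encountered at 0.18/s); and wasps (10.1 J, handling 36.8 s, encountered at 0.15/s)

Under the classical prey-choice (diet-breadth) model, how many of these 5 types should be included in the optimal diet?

Rank by E/h (J/s): moths 0.704, aphids 0.376, wasps 0.274, large flies 0.15, small flies 0.113. Include each in turn until the next type's E/h falls below the running intake rate.
Rate on top 1: 0.4387. aphids: 0.376 < 0.4387 → exclude; stop.
Optimal diet: moths — 1 of 5 types.

1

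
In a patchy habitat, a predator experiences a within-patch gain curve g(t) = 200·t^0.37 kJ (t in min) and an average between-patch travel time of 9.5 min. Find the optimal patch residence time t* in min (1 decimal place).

5.6 min

By the marginal value theorem, leave when the instantaneous gain rate g'(t) equals the habitat-wide average g(t)/(T + t).
g'(t) = 0.37·200·t^-0.63. Setting 0.37·200·t^-0.63 = 200·t^0.37/(9.5+t) gives 0.37(9.5+t) = t, so 0.63·t = 0.37×9.5.
t* = 0.37×9.5/0.63 = 5.579 min.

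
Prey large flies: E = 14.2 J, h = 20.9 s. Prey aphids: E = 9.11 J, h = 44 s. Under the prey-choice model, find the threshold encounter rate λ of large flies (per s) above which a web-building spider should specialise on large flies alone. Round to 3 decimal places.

0.021 per s

Drop aphids once their profitability E₂/h₂ falls below the rate achievable on large flies alone: E₂/h₂ = λE₁/(1 + λh₁).
Solve for λ: λE₁h₂ = E₂(1 + λh₁) → λ(E₁h₂ − E₂h₁) = E₂ → λ = E₂/(E₁h₂ − E₂h₁).
λ = 9.11/(14.2×44 − 9.11×20.9) = 9.11/434.4 = 0.02097 per s.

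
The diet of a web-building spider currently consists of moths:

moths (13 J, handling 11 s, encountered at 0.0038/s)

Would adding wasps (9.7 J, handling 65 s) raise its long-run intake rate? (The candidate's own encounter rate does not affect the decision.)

Yes

Intake rate on the current diet: R = (0.0038×13) / (1 + 0.0038×11) = 0.0494/1.042 = 0.04742 J/s.
Profitability of wasps: 9.7/65 = 0.1492 J/s.
0.1492 > 0.04742, so adding wasps raises the average — include it.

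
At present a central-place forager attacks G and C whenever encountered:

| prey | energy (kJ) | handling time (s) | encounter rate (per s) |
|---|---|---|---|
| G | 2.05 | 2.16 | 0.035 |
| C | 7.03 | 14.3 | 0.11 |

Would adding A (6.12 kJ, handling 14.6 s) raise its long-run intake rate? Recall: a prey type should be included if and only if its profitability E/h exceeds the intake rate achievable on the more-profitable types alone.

Current rate: (0.035×2.05 + 0.11×7.03)/(1 + 0.035×2.16 + 0.11×14.3) = 0.3191 kJ/s.
A: E/h = 6.12/14.6 = 0.4192 kJ/s.
Since 0.4192 > R, including A increases the long-run rate.

Yes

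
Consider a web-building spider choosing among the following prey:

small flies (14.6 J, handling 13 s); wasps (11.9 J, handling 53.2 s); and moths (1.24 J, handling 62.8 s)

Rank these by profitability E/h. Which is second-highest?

In descending order of E/h:
small flies: 14.6/13 = 1.12 J/s
wasps: 11.9/53.2 = 0.224 J/s
moths: 1.24/62.8 = 0.0197 J/s

wasps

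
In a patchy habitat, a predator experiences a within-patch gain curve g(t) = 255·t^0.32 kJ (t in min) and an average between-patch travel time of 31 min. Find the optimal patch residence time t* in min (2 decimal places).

Optimal t* satisfies g'(t*) = g(t*)/(T + t*).
g'(t) = 0.32·255·t^-0.68. Setting 0.32·255·t^-0.68 = 255·t^0.32/(31+t) gives 0.32(31+t) = t, so 0.68·t = 0.32×31.
t* = 0.32×31/0.68 = 14.59 min.

14.59 min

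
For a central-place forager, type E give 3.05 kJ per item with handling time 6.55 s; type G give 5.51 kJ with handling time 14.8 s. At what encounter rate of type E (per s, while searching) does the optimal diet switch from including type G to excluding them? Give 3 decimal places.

The zero-one rule: include type G iff E₂/h₂ > λE₁/(1+λh₁). Equality gives the switch point.
λE₁h₂ = E₂ + λE₂h₁ ⇒ λ = E₂/(E₁h₂ − E₂h₁) = 5.51/(45.14 − 36.09) = 0.6089 per s.

0.609 per s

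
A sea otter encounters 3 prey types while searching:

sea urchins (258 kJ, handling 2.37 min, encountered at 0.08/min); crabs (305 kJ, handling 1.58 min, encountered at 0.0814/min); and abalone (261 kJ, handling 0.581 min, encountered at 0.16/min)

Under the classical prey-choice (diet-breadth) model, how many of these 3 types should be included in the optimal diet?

3

Profitabilities (E/h, kJ/min): abalone 449, crabs 193, sea urchins 109. Add prey in this order while the next type's profitability exceeds the intake rate on those already taken.
Rate on top 1: 38.21. crabs: 193 > 38.21 → include.
Rate on top 2: 54.51. sea urchins: 109 > 54.51 → include.
Optimal diet: abalone, crabs, sea urchins — 3 of 3 types.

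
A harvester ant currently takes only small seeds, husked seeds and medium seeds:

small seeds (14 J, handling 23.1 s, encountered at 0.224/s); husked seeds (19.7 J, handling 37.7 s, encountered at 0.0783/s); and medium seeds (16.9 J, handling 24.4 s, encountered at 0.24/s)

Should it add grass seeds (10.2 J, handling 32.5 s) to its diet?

No

Current rate: (0.224×14 + 0.0783×19.7 + 0.24×16.9)/(1 + 0.224×23.1 + 0.0783×37.7 + 0.24×24.4) = 0.583 J/s.
grass seeds: E/h = 10.2/32.5 = 0.3138 J/s.
0.3138 < 0.583, so adding grass seeds would lower the average — exclude it.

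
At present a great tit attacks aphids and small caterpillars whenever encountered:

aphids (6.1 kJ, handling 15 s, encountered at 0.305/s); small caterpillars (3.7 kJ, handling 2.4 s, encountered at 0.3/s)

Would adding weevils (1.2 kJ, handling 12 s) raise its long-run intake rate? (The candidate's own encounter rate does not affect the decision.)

Current rate: (0.305×6.1 + 0.3×3.7)/(1 + 0.305×15 + 0.3×2.4) = 0.4719 kJ/s.
Profitability of weevils: 1.2/12 = 0.1 kJ/s.
Since 0.1 < R, time spent handling weevils is better spent searching.

No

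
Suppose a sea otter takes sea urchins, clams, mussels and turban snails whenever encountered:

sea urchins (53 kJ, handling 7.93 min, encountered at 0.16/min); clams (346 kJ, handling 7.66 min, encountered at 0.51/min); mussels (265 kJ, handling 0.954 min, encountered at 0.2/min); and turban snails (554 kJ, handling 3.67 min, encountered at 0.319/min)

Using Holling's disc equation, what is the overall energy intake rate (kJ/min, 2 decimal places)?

Energy encountered per unit search time: 0.16×53 + 0.51×346 + 0.2×265 + 0.319×554 = 414.7 kJ/min.
Handling time per unit search time: 0.16×7.93 + 0.51×7.66 + 0.2×0.954 + 0.319×3.67 = 6.537.
Rate = 414.7/(1 + 6.537) = 55.02 kJ/min.

55.02 kJ/min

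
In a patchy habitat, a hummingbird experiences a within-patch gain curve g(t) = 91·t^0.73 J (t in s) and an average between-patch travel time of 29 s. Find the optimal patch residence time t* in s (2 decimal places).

Optimal t* satisfies g'(t*) = g(t*)/(T + t*).
g'(t) = 0.73·91·t^-0.27. Setting 0.73·91·t^-0.27 = 91·t^0.73/(29+t) gives 0.73(29+t) = t, so 0.27·t = 0.73×29.
t* = 0.73×29/0.27 = 78.41 s.

78.41 s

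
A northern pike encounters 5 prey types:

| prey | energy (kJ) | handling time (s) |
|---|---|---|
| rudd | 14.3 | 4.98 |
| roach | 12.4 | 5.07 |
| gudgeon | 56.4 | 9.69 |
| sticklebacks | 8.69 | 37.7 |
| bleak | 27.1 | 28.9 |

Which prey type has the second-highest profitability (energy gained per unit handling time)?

In descending order of E/h:
gudgeon: 56.4/9.69 = 5.82 kJ/s
rudd: 14.3/4.98 = 2.87 kJ/s
roach: 12.4/5.07 = 2.45 kJ/s
bleak: 27.1/28.9 = 0.938 kJ/s
sticklebacks: 8.69/37.7 = 0.231 kJ/s

rudd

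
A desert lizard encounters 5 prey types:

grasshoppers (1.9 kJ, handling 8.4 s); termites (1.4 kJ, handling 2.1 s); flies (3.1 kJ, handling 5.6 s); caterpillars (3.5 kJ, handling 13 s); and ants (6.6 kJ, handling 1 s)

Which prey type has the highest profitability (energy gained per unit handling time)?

Profitability E/h (kJ/s): grasshoppers = 1.9/8.4 = 0.226, termites = 1.4/2.1 = 0.667, flies = 3.1/5.6 = 0.554, caterpillars = 3.5/13 = 0.269, ants = 6.6/1 = 6.6.
Ranked: ants > termites > flies > caterpillars > grasshoppers.

ants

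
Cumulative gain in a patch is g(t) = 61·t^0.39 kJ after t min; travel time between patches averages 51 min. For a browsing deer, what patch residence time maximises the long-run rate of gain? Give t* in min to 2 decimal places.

32.61 min

Optimal t* satisfies g'(t*) = g(t*)/(T + t*).
g'(t) = 0.39·61·t^-0.61. Setting 0.39·61·t^-0.61 = 61·t^0.39/(51+t) gives 0.39(51+t) = t, so 0.61·t = 0.39×51.
t* = 0.39×51/0.61 = 32.61 min.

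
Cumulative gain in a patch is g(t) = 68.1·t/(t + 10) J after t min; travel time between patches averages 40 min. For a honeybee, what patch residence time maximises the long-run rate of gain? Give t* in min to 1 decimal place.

Maximise g(t)/(T+t): set derivative to zero → g'(t)(T+t) = g(t).
g'(t) = 68.1·10/(t + 10)². Setting 68.1·10/(t+10)² = 68.1t/[(t+10)(40+t)] gives 10(40+t) = t(t+10), so t² = 10×40 = 400.
t* = √400 = 20 min.

20.0 min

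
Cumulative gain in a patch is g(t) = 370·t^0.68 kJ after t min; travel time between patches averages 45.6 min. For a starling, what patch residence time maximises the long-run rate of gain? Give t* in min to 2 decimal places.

96.90 min

Maximise g(t)/(T+t): set derivative to zero → g'(t)(T+t) = g(t).
g'(t) = 0.68·370·t^-0.32. Setting 0.68·370·t^-0.32 = 370·t^0.68/(45.6+t) gives 0.68(45.6+t) = t, so 0.32·t = 0.68×45.6.
t* = 0.68×45.6/0.32 = 96.9 min.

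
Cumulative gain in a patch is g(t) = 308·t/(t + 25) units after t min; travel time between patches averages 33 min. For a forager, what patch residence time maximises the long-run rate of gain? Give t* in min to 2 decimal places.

By the marginal value theorem, leave when the instantaneous gain rate g'(t) equals the habitat-wide average g(t)/(T + t).
g'(t) = 308·25/(t + 25)². Setting 308·25/(t+25)² = 308t/[(t+25)(33+t)] gives 25(33+t) = t(t+25), so t² = 25×33 = 825.
t* = √825 = 28.72 min.

28.72 min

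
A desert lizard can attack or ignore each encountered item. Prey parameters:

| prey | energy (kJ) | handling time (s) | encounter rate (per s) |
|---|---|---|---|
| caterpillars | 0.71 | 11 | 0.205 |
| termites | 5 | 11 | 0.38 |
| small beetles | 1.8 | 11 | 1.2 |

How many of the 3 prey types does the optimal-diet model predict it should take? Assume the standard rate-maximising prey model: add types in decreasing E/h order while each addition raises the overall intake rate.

E/h in descending order: termites 0.455, small beetles 0.164, caterpillars 0.0645 kJ/s. The optimal diet is the largest prefix of this list for which every included type satisfies E_i/h_i > R on the types above it.
Rate on top 1: 0.3668. small beetles: 0.164 < 0.3668 → exclude; stop.
Optimal diet: termites — 1 of 3 types.

1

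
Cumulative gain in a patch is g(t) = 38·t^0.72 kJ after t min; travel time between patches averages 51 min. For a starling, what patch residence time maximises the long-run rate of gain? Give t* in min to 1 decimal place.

131.1 min

Optimal t* satisfies g'(t*) = g(t*)/(T + t*).
g'(t) = 0.72·38·t^-0.28. Setting 0.72·38·t^-0.28 = 38·t^0.72/(51+t) gives 0.72(51+t) = t, so 0.28·t = 0.72×51.
t* = 0.72×51/0.28 = 131.1 min.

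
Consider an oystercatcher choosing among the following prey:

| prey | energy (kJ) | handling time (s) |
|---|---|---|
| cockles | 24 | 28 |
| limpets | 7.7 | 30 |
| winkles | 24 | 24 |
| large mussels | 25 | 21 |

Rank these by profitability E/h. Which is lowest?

Profitability E/h (kJ/s): cockles = 24/28 = 0.857, limpets = 7.7/30 = 0.257, winkles = 24/24 = 1, large mussels = 25/21 = 1.19.
Ranked: large mussels > winkles > cockles > limpets.

limpets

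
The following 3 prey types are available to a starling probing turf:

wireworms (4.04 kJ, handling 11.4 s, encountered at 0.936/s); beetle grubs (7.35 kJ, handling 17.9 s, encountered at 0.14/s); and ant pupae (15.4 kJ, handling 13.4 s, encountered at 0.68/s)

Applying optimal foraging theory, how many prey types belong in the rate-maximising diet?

1

Profitabilities (E/h, kJ/s): ant pupae 1.15, beetle grubs 0.411, wireworms 0.354. Add prey in this order while the next type's profitability exceeds the intake rate on those already taken.
Rate on top 1: 1.036. beetle grubs: 0.411 < 1.036 → exclude; stop.
Optimal diet: ant pupae — 1 of 3 types.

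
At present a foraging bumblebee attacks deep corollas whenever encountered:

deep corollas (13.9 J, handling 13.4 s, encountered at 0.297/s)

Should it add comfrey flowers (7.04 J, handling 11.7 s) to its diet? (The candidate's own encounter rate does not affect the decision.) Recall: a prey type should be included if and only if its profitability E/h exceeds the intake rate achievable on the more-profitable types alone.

Intake rate on the current diet: R = (0.297×13.9) / (1 + 0.297×13.4) = 4.128/4.98 = 0.829 J/s.
comfrey flowers: E/h = 7.04/11.7 = 0.6017 J/s.
0.6017 < 0.829, so adding comfrey flowers would lower the average — exclude it.

No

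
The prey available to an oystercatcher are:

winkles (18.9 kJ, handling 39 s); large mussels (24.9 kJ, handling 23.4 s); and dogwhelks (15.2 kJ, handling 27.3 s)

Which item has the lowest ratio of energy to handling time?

winkles

Profitability E/h (kJ/s): winkles = 18.9/39 = 0.485, large mussels = 24.9/23.4 = 1.06, dogwhelks = 15.2/27.3 = 0.557.
Ranked: large mussels > dogwhelks > winkles.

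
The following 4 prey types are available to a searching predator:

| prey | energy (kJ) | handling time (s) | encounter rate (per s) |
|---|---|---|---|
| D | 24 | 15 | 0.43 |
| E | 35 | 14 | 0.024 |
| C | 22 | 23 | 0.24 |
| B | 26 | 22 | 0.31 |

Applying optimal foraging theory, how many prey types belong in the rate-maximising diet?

E/h in descending order: E 2.5, D 1.6, B 1.18, C 0.957 kJ/s. The optimal diet is the largest prefix of this list for which every included type satisfies E_i/h_i > R on the types above it.
Rate on top 1: 0.6287. D: 1.6 > 0.6287 → include.
Rate on top 2: 1.433. B: 1.18 < 1.433 → exclude; stop.
Optimal diet: E, D — 2 of 4 types.

2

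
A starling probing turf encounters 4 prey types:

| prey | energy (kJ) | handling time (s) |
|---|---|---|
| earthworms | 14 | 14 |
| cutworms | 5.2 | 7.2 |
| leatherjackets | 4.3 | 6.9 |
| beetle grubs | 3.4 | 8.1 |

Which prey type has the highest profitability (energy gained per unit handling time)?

Profitability E/h (kJ/s): earthworms = 14/14 = 1, cutworms = 5.2/7.2 = 0.722, leatherjackets = 4.3/6.9 = 0.623, beetle grubs = 3.4/8.1 = 0.42.
Ranked: earthworms > cutworms > leatherjackets > beetle grubs.

earthworms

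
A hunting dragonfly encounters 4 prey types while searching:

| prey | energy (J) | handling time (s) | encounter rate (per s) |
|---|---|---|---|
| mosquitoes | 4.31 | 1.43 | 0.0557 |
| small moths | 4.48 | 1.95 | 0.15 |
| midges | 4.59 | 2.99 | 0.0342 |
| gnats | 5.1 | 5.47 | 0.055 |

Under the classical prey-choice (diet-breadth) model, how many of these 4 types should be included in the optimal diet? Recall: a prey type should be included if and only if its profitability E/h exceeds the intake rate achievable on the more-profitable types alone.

4

E/h in descending order: mosquitoes 3.01, small moths 2.3, midges 1.54, gnats 0.932 J/s. The optimal diet is the largest prefix of this list for which every included type satisfies E_i/h_i > R on the types above it.
Rate on top 1: 0.2224. small moths: 2.3 > 0.2224 → include.
Rate on top 2: 0.6647. midges: 1.54 > 0.6647 → include.
Rate on top 3: 0.7251. gnats: 0.932 > 0.7251 → include.
Optimal diet: mosquitoes, small moths, midges, gnats — 4 of 4 types.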